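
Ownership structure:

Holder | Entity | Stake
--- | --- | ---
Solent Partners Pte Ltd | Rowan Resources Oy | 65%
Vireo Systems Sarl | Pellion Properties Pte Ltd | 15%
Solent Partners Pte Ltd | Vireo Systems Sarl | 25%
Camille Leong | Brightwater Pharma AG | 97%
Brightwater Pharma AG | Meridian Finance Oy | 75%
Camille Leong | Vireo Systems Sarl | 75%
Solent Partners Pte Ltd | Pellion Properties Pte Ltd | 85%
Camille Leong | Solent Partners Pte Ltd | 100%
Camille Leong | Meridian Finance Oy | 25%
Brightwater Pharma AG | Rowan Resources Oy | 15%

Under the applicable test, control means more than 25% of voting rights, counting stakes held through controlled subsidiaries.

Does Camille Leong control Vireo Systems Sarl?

Camille holds 100% of Solent, so Camille controls Solent.
Solent and Camille together hold 25% + 75% = 100% of Vireo, so Camille controls Vireo.

Yes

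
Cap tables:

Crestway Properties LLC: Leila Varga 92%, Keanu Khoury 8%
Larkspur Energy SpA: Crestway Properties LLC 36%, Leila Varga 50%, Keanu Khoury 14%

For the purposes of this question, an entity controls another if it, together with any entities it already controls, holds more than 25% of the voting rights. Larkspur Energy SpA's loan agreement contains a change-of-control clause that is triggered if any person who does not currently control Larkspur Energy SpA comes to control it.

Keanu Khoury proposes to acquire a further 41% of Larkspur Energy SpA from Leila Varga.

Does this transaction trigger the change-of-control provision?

Yes

The purchase adds only to Keanu's holdings (Leila's stake shrinks), so Keanu is the only person who could newly come to control Larkspur.
Keanu's largest direct stake is 14% in Larkspur, which does not meet the threshold, so Keanu controls no company.
In Larkspur, Keanu's side holds only 14%, not > 25%.
So before the transaction, Keanu does not control Larkspur.
After the purchase, Keanu's direct stake in Larkspur rises to 14% + 41% = 55%, and Leila's stake falls to 9%.
Keanu holds 55% of Larkspur, so Keanu controls Larkspur.
Keanu did not control Larkspur before and does after, so the clause is triggered.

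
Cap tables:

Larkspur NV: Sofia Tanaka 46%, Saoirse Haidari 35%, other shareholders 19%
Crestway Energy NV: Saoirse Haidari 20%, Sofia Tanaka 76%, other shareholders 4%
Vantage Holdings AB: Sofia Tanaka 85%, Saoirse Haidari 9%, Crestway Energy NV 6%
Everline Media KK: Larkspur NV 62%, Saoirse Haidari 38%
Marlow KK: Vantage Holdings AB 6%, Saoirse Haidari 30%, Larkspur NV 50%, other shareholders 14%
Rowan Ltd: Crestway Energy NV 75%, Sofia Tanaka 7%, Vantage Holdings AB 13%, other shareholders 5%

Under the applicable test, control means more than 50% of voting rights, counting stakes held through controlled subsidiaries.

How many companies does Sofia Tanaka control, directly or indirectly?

3

Sofia holds 76% of Crestway, so Sofia controls Crestway.
Sofia and Crestway together hold 85% + 6% = 91% of Vantage, so Sofia controls Vantage.
Crestway and Sofia and Vantage together hold 75% + 7% + 13% = 95% of Rowan, so Sofia controls Rowan.
No other company's threshold is met.
Sofia controls 3 companies.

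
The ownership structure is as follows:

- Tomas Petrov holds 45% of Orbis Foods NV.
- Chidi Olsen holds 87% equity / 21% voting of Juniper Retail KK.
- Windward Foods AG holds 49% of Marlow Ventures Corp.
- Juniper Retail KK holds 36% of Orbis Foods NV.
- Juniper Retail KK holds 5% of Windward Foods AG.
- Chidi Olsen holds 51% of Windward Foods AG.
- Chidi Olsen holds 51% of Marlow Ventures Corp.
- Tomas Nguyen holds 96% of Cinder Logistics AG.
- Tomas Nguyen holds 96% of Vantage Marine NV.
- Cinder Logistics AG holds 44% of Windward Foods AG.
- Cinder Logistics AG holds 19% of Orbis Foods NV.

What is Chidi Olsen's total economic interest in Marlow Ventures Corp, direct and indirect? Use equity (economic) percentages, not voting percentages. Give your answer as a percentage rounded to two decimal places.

Chidi reaches Marlow along 3 paths.
Via Juniper → Windward: 87% × 5% × 49% = 2.1315%.
Via Windward: 51% × 49% = 24.99%.
Direct stake: 51% = 51%.
Total: 2.1315% + 24.99% + 51% = 78.1215%.
Rounded: 78.12%.

78.12%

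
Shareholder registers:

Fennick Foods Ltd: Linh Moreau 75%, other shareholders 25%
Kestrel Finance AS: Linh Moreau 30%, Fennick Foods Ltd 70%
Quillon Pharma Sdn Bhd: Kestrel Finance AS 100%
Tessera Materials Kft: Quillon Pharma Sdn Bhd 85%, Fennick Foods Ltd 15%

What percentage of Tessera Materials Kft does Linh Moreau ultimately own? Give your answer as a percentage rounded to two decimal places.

81.38%

Linh reaches Tessera along 3 paths.
Via Kestrel → Quillon: 30% × 100% × 85% = 25.5%.
Via Fennick → Kestrel → Quillon: 75% × 70% × 100% × 85% = 44.625%.
Via Fennick: 75% × 15% = 11.25%.
Total: 25.5% + 44.625% + 11.25% = 81.375%.
Rounded: 81.38%.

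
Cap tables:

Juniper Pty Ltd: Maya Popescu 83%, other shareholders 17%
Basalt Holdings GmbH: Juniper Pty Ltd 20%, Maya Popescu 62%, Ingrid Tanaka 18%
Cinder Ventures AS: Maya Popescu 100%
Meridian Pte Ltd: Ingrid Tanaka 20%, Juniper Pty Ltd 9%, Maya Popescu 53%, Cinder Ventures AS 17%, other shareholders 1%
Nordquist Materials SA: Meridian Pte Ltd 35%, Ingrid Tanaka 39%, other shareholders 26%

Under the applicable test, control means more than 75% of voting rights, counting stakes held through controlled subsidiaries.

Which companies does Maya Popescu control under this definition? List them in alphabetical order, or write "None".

Maya holds 83% of Juniper, so Maya controls Juniper.
Juniper and Maya together hold 20% + 62% = 82% of Basalt, so Maya controls Basalt.
Maya holds 100% of Cinder, so Maya controls Cinder.
Juniper and Maya and Cinder together hold 9% + 53% + 17% = 79% of Meridian, so Maya controls Meridian.
No other company's threshold is met.

Basalt Holdings GmbH, Cinder Ventures AS, Juniper Pty Ltd, Meridian Pte Ltd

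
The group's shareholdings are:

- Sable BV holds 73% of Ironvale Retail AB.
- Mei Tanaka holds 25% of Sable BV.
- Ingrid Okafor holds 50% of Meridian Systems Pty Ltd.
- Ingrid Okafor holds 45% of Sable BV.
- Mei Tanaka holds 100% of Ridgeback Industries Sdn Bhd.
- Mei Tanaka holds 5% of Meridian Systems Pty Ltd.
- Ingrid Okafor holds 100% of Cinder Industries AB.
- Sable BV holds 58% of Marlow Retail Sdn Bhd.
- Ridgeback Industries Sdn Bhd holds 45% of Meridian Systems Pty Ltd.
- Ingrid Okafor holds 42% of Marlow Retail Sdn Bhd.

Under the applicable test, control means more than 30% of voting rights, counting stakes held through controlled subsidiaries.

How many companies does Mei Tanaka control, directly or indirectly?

Mei holds 100% of Ridgeback, so Mei controls Ridgeback.
Mei and Ridgeback together hold 5% + 45% = 50% of Meridian, so Mei controls Meridian.
No other company's threshold is met.
Mei controls 2 companies.

2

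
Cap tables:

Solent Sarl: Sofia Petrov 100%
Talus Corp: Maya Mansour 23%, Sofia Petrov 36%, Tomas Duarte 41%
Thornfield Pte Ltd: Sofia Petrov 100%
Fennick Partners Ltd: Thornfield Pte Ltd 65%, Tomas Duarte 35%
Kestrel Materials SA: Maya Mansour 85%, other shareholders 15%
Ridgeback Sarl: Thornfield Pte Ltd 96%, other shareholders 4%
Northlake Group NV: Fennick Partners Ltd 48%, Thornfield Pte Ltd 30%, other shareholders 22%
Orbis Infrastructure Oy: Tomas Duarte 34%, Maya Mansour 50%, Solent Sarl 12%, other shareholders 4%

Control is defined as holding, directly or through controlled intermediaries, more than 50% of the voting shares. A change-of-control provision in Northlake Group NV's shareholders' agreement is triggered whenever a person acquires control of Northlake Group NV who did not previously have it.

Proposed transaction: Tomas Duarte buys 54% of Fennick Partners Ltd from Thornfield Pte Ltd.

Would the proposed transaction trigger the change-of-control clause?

The purchase adds only to Tomas's holdings (Thornfield's stake shrinks), so Tomas is the only person who could newly come to control Northlake.
Tomas's largest direct stake is 41% in Talus, which does not meet the threshold, so Tomas controls no company.
Neither Tomas nor any entity Tomas controls holds any voting interest in Northlake.
So before the transaction, Tomas does not control Northlake.
After the purchase, Tomas's direct stake in Fennick rises to 35% + 54% = 89%, and Thornfield's stake falls to 11%.
Tomas holds 89% of Fennick, so Tomas controls Fennick.
After the transaction, Tomas's side holds 48% of Northlake, not > 50%, so Tomas still does not control Northlake.
No new person acquires control, so the clause is not triggered.

No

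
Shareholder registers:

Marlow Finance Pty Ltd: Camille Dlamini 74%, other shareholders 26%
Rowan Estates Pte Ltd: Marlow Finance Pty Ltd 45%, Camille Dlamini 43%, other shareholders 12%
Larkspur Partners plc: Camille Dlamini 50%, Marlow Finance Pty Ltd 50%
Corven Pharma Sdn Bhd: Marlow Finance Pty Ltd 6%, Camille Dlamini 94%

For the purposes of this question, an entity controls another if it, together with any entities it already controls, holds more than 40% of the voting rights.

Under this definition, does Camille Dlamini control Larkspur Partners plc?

Camille holds 74% of Marlow, so Camille controls Marlow.
Camille and Marlow together hold 50% + 50% = 100% of Larkspur, so Camille controls Larkspur.

Yes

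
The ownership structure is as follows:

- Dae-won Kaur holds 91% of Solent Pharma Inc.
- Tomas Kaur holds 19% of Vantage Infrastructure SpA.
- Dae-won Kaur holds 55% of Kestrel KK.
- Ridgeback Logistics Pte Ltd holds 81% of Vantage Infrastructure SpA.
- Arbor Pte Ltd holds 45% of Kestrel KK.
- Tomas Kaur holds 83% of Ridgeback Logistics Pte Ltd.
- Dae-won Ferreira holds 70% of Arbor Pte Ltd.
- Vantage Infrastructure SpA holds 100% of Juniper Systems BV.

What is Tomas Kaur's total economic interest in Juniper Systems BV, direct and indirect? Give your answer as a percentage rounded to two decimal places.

Tomas reaches Juniper along 2 paths.
Via Vantage: 19% × 100% = 19%.
Via Ridgeback → Vantage: 83% × 81% × 100% = 67.23%.
Total: 19% + 67.23% = 86.23%.

86.23%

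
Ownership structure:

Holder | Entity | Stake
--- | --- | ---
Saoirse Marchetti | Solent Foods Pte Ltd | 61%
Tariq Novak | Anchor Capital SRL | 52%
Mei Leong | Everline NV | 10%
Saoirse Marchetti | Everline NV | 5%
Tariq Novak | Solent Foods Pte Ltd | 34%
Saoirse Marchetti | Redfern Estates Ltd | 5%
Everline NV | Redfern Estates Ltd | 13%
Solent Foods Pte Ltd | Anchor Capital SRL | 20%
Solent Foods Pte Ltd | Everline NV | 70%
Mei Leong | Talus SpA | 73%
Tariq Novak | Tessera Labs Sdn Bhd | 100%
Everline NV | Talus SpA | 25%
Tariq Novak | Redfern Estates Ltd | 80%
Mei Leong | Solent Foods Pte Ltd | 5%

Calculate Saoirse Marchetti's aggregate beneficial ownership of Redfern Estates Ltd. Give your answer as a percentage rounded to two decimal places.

11.20%

Saoirse reaches Redfern along 3 paths.
Via Everline: 5% × 13% = 0.65%.
Via Solent → Everline: 61% × 70% × 13% = 5.551%.
Direct stake: 5% = 5%.
Total: 0.65% + 5.551% + 5% = 11.201%.
Rounded: 11.20%.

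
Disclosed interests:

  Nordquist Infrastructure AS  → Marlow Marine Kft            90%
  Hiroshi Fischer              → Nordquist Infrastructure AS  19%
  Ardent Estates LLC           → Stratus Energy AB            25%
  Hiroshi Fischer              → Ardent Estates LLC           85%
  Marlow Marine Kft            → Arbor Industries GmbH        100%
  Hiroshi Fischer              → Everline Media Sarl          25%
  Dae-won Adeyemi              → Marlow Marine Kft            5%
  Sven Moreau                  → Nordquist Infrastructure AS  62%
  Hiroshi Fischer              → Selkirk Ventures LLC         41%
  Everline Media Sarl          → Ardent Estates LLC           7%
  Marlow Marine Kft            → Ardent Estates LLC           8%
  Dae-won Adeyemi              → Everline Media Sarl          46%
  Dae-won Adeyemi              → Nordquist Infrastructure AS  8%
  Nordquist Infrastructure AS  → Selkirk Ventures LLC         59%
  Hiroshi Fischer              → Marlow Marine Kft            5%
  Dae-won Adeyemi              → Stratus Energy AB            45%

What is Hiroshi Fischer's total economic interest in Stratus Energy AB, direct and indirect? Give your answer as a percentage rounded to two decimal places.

22.13%

Hiroshi reaches Stratus along 4 paths.
Via Ardent: 85% × 25% = 21.25%.
Via Everline → Ardent: 25% × 7% × 25% = 0.4375%.
Via Nordquist → Marlow → Ardent: 19% × 90% × 8% × 25% = 0.342%.
Via Marlow → Ardent: 5% × 8% × 25% = 0.1%.
Total: 21.25% + 0.4375% + 0.342% + 0.1% = 22.1295%.
Rounded: 22.13%.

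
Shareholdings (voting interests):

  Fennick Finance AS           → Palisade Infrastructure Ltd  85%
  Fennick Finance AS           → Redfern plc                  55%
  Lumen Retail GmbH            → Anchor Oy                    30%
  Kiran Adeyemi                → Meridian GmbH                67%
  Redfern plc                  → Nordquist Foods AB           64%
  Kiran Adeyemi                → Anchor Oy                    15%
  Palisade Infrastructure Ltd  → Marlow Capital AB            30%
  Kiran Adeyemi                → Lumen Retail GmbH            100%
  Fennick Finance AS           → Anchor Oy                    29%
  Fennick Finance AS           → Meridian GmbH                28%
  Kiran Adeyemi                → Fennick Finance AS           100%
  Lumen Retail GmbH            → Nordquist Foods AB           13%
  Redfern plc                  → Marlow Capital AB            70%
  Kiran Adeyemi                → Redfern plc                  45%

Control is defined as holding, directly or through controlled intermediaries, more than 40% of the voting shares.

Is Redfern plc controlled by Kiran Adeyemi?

Kiran holds 100% of Fennick, so Kiran controls Fennick.
Kiran and Fennick together hold 45% + 55% = 100% of Redfern, so Kiran controls Redfern.

Yes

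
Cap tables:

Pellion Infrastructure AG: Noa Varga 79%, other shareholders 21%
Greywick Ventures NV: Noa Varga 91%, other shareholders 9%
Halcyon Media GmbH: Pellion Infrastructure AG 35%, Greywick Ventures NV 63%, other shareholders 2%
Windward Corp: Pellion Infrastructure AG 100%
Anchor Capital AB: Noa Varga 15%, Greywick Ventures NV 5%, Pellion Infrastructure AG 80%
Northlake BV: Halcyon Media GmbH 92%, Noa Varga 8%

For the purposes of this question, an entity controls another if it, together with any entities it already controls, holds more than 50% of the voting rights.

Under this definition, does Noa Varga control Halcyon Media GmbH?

Yes

Noa holds 79% of Pellion, so Noa controls Pellion.
Noa holds 91% of Greywick, so Noa controls Greywick.
Pellion and Greywick together hold 35% + 63% = 98% of Halcyon, so Noa controls Halcyon.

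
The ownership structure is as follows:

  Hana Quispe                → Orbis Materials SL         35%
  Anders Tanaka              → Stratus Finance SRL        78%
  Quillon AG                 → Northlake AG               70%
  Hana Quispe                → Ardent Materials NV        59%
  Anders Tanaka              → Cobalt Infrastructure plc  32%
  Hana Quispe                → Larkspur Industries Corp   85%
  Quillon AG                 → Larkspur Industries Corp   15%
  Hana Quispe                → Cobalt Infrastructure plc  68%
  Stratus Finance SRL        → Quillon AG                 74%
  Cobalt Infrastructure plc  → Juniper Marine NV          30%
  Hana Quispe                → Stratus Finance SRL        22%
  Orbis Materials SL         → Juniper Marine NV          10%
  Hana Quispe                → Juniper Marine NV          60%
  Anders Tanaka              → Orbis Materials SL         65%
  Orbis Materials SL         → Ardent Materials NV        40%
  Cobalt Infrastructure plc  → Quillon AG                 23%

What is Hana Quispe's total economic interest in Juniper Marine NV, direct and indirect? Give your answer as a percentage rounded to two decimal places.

Hana reaches Juniper along 3 paths.
Via Cobalt: 68% × 30% = 20.4%.
Direct stake: 60% = 60%.
Via Orbis: 35% × 10% = 3.5%.
Total: 20.4% + 60% + 3.5% = 83.9%.
Rounded: 83.90%.

83.90%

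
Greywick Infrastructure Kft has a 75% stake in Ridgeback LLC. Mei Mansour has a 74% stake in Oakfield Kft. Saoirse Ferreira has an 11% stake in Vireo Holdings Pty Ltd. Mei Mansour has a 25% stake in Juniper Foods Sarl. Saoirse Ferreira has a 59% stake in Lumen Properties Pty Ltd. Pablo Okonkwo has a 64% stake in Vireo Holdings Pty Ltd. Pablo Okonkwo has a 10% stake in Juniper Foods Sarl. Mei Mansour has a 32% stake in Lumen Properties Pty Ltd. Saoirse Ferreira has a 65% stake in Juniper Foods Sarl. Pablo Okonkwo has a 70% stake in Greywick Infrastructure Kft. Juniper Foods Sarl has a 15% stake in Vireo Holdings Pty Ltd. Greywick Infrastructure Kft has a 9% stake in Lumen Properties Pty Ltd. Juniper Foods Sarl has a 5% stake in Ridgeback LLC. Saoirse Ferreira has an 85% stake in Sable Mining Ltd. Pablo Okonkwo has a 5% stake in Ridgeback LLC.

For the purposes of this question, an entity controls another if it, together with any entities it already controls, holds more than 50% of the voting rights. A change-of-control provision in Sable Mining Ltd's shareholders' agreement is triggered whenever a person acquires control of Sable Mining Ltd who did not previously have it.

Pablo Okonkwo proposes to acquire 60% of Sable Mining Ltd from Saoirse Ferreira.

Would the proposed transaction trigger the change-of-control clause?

Yes

The purchase adds only to Pablo's holdings (Saoirse's stake shrinks), so Pablo is the only person who could newly come to control Sable.
Pablo holds 70% of Greywick, so Pablo controls Greywick.
Pablo holds 64% of Vireo, so Pablo controls Vireo.
Pablo and Greywick together hold 5% + 75% = 80% of Ridgeback, so Pablo controls Ridgeback.
Neither Pablo nor any entity Pablo controls holds any voting interest in Sable.
So before the transaction, Pablo does not control Sable.
After the purchase, Pablo holds 60% of Sable directly, and Saoirse's stake falls to 25%.
Pablo holds 60% of Sable, so Pablo controls Sable.
Pablo did not control Sable before and does after, so the clause is triggered.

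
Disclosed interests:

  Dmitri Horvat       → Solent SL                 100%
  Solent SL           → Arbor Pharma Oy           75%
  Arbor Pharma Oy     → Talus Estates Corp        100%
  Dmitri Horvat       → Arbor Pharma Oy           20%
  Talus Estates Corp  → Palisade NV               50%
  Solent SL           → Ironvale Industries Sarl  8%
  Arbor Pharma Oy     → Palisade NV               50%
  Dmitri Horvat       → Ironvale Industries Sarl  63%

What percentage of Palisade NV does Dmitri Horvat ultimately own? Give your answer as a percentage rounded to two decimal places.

Dmitri reaches Palisade along 4 paths.
Via Solent → Arbor → Talus: 100% × 75% × 100% × 50% = 37.5%.
Via Arbor → Talus: 20% × 100% × 50% = 10%.
Via Solent → Arbor: 100% × 75% × 50% = 37.5%.
Via Arbor: 20% × 50% = 10%.
Total: 37.5% + 10% + 37.5% + 10% = 95%.
Rounded: 95.00%.

95.00%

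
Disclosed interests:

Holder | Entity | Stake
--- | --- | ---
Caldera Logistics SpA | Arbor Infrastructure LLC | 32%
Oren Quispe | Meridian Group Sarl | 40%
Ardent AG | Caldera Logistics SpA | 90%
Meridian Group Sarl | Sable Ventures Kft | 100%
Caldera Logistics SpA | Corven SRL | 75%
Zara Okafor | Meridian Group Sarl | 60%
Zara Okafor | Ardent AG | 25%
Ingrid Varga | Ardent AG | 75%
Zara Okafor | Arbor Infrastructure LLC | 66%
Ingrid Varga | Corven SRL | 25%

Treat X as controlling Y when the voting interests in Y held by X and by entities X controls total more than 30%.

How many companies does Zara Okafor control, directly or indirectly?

3

Zara holds 60% of Meridian, so Zara controls Meridian.
Meridian holds 100% of Sable, so Zara controls Sable.
Zara holds 66% of Arbor, so Zara controls Arbor.
No other company's threshold is met.
Zara controls 3 companies.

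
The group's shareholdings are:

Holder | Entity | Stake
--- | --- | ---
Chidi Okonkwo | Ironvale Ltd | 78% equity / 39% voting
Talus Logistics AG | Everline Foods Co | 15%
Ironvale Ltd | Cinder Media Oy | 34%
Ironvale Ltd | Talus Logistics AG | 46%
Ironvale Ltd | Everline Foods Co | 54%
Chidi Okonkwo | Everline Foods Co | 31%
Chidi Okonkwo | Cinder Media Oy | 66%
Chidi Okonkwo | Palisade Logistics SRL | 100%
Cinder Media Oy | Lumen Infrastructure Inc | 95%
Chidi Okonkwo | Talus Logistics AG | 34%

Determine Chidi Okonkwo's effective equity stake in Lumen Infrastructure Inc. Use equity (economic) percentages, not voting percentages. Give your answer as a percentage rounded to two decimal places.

Chidi reaches Lumen along 2 paths.
Via Cinder: 66% × 95% = 62.7%.
Via Ironvale → Cinder: 78% × 34% × 95% = 25.194%.
Total: 62.7% + 25.194% = 87.894%.
Rounded: 87.89%.

87.89%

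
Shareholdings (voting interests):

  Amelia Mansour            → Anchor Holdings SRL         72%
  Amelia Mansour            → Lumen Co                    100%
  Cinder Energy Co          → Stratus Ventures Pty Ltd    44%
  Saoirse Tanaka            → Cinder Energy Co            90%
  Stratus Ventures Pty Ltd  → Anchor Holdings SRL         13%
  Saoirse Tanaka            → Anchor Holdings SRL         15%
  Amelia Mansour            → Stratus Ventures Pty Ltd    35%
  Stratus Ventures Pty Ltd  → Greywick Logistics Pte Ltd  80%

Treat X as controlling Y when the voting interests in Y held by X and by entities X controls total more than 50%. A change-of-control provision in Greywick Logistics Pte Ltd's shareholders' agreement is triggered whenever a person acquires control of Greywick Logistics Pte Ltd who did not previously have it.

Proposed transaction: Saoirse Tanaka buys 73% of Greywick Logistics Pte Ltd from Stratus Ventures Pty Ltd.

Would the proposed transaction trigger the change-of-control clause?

The purchase adds only to Saoirse's holdings (Stratus's stake shrinks), so Saoirse is the only person who could newly come to control Greywick.
Saoirse holds 90% of Cinder, so Saoirse controls Cinder.
Neither Saoirse nor any entity Saoirse controls holds any voting interest in Greywick.
So before the transaction, Saoirse does not control Greywick.
After the purchase, Saoirse holds 73% of Greywick directly, and Stratus's stake falls to 7%.
Saoirse holds 73% of Greywick, so Saoirse controls Greywick.
Saoirse did not control Greywick before and does after, so the clause is triggered.

Yes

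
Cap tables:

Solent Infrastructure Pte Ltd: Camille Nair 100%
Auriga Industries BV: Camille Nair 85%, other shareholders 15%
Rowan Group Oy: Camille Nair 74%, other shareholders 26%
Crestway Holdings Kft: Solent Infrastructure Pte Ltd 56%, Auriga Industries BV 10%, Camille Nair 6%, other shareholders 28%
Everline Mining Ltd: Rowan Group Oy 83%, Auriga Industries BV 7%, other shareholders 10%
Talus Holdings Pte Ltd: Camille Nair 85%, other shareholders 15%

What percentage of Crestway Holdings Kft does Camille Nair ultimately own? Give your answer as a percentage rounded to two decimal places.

70.50%

Camille reaches Crestway along 3 paths.
Via Solent: 100% × 56% = 56%.
Via Auriga: 85% × 10% = 8.5%.
Direct stake: 6% = 6%.
Total: 56% + 8.5% + 6% = 70.5%.
Rounded: 70.50%.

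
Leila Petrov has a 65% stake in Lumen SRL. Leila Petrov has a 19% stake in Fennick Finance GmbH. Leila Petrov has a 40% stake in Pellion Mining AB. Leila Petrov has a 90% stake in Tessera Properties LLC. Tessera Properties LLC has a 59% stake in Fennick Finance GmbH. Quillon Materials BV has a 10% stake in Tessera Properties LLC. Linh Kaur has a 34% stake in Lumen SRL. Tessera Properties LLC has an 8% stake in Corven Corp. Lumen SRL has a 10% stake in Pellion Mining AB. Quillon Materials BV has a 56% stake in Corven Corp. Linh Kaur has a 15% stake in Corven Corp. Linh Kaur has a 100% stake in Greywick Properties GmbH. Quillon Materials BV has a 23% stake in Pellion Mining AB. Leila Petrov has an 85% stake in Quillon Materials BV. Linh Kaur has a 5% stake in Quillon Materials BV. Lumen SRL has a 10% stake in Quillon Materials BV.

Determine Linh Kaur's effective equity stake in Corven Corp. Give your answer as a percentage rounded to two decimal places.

Linh reaches Corven along 5 paths.
Direct stake: 15% = 15%.
Via Quillon → Tessera: 5% × 10% × 8% = 0.04%.
Via Lumen → Quillon → Tessera: 34% × 10% × 10% × 8% = 0.0272%.
Via Quillon: 5% × 56% = 2.8%.
Via Lumen → Quillon: 34% × 10% × 56% = 1.904%.
Total: 15% + 0.04% + 0.0272% + 2.8% + 1.904% = 19.7712%.
Rounded: 19.77%.

19.77%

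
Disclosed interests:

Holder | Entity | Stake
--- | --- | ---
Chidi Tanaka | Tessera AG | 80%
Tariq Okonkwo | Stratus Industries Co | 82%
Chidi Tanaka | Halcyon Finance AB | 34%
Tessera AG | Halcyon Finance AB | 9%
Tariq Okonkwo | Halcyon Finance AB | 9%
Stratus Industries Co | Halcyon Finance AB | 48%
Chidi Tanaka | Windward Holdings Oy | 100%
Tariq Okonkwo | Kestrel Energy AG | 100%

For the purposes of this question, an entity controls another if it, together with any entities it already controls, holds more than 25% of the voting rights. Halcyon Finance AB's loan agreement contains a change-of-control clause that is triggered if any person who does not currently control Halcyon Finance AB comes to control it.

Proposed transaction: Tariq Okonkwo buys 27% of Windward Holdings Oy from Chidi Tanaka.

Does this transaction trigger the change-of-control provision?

No

The purchase adds only to Tariq's holdings (Chidi's stake shrinks), so Tariq is the only person who could newly come to control Halcyon.
Tariq holds 82% of Stratus, so Tariq controls Stratus.
Stratus and Tariq together hold 48% + 9% = 57% of Halcyon, so Tariq controls Halcyon.
So Tariq already controls Halcyon before the transaction.
After the purchase, Tariq holds 27% of Windward directly, and Chidi's stake falls to 73%.
Tariq controlled Halcyon already, so this is not a new person acquiring control; every other person's position is unchanged or reduced.
No new person acquires control, so the clause is not triggered.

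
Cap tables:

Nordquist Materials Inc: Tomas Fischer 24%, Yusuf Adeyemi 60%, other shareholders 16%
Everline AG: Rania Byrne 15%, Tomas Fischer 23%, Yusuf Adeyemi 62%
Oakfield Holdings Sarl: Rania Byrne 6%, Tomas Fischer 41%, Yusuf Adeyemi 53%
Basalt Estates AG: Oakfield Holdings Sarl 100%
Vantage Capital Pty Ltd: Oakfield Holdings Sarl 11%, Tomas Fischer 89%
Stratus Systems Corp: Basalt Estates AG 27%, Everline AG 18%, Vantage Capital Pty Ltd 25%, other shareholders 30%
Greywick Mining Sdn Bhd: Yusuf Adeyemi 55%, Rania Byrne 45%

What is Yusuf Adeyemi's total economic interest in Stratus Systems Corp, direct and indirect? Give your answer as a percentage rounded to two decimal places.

26.93%

Yusuf reaches Stratus along 3 paths.
Via Oakfield → Basalt: 53% × 100% × 27% = 14.31%.
Via Everline: 62% × 18% = 11.16%.
Via Oakfield → Vantage: 53% × 11% × 25% = 1.4575%.
Total: 14.31% + 11.16% + 1.4575% = 26.9275%.
Rounded: 26.93%.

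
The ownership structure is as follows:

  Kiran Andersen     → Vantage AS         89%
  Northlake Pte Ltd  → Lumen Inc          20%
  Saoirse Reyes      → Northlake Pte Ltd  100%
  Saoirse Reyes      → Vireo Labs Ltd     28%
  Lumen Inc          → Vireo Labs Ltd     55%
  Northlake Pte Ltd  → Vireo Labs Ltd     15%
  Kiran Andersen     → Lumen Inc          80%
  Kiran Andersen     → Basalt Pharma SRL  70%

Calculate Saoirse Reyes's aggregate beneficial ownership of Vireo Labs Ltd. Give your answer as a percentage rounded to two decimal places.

Saoirse reaches Vireo along 3 paths.
Via Northlake: 100% × 15% = 15%.
Direct stake: 28% = 28%.
Via Northlake → Lumen: 100% × 20% × 55% = 11%.
Total: 15% + 28% + 11% = 54%.
Rounded: 54.00%.

54.00%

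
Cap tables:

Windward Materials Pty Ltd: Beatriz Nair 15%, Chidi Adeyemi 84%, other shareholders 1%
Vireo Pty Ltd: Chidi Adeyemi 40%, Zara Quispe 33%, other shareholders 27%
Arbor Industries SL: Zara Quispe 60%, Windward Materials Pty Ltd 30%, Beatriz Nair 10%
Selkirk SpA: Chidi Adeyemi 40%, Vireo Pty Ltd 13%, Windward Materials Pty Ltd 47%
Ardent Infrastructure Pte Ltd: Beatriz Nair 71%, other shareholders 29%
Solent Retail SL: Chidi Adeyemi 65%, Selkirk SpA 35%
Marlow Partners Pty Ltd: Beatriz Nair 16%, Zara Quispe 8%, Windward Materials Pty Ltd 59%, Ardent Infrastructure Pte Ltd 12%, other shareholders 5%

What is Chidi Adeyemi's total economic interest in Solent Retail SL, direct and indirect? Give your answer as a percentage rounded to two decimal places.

94.64%

Chidi reaches Solent along 4 paths.
Direct stake: 65% = 65%.
Via Selkirk: 40% × 35% = 14%.
Via Vireo → Selkirk: 40% × 13% × 35% = 1.82%.
Via Windward → Selkirk: 84% × 47% × 35% = 13.818%.
Total: 65% + 14% + 1.82% + 13.818% = 94.638%.
Rounded: 94.64%.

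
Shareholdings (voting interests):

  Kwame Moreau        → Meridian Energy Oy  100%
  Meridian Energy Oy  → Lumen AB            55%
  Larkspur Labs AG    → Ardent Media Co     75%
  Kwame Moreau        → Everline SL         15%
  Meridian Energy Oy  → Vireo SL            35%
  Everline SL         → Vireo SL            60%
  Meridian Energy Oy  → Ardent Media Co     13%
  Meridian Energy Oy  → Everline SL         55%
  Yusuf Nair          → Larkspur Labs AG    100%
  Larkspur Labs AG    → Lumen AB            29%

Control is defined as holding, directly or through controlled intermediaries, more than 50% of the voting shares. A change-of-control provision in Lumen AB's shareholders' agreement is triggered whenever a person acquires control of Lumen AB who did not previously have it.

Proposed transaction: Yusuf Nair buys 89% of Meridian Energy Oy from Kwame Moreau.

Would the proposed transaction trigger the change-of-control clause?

Yes

The purchase adds only to Yusuf's holdings (Kwame's stake shrinks), so Yusuf is the only person who could newly come to control Lumen.
Yusuf holds 100% of Larkspur, so Yusuf controls Larkspur.
Larkspur holds 75% of Ardent, so Yusuf controls Ardent.
In Lumen, Yusuf's side holds only 29%, not > 50%.
So before the transaction, Yusuf does not control Lumen.
After the purchase, Yusuf holds 89% of Meridian directly, and Kwame's stake falls to 11%.
Yusuf holds 89% of Meridian, so Yusuf controls Meridian.
Larkspur and Meridian together hold 29% + 55% = 84% of Lumen, so Yusuf controls Lumen.
Yusuf did not control Lumen before and does after, so the clause is triggered.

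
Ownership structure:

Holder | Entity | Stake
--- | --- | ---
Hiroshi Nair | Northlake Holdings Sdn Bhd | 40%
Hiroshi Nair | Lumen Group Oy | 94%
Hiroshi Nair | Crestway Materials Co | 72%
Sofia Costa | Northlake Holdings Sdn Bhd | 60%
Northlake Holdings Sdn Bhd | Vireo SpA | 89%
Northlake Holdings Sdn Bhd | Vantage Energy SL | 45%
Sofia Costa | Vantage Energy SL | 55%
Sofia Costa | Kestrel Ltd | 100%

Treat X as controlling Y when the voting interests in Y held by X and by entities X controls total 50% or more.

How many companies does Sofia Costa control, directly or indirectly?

Sofia holds 100% of Kestrel, so Sofia controls Kestrel.
Sofia holds 60% of Northlake, so Sofia controls Northlake.
Sofia and Northlake together hold 55% + 45% = 100% of Vantage, so Sofia controls Vantage.
Northlake holds 89% of Vireo, so Sofia controls Vireo.
No other company's threshold is met.
Sofia controls 4 companies.

4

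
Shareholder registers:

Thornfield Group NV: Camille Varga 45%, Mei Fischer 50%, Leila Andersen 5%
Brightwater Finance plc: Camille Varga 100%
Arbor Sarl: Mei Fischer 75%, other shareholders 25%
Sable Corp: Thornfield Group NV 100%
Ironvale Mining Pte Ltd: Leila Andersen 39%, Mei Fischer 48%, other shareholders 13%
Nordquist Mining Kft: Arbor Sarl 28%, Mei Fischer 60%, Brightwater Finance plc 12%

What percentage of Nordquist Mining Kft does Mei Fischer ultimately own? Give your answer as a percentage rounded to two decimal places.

Mei reaches Nordquist along 2 paths.
Via Arbor: 75% × 28% = 21%.
Direct stake: 60% = 60%.
Total: 21% + 60% = 81%.
Rounded: 81.00%.

81.00%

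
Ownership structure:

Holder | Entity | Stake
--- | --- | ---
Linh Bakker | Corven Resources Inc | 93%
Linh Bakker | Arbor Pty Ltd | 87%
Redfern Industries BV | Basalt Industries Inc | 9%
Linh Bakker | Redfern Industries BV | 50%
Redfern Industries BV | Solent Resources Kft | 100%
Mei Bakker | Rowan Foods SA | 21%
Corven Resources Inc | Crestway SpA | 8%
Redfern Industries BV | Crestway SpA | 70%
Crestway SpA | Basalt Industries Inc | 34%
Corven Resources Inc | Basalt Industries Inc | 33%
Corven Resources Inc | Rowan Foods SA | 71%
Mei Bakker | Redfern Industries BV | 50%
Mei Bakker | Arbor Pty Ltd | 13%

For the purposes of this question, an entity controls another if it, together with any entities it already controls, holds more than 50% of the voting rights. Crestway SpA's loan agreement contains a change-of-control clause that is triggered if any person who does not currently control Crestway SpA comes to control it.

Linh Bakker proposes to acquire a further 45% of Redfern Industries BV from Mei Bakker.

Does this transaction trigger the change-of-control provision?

The purchase adds only to Linh's holdings (Mei's stake shrinks), so Linh is the only person who could newly come to control Crestway.
Linh holds 93% of Corven, so Linh controls Corven.
Linh holds 87% of Arbor, so Linh controls Arbor.
Corven holds 71% of Rowan, so Linh controls Rowan.
In Crestway, Linh's side holds only 8%, not > 50%.
So before the transaction, Linh does not control Crestway.
After the purchase, Linh's direct stake in Redfern rises to 50% + 45% = 95%, and Mei's stake falls to 5%.
Linh holds 95% of Redfern, so Linh controls Redfern.
Redfern and Corven together hold 70% + 8% = 78% of Crestway, so Linh controls Crestway.
Linh did not control Crestway before and does after, so the clause is triggered.

Yes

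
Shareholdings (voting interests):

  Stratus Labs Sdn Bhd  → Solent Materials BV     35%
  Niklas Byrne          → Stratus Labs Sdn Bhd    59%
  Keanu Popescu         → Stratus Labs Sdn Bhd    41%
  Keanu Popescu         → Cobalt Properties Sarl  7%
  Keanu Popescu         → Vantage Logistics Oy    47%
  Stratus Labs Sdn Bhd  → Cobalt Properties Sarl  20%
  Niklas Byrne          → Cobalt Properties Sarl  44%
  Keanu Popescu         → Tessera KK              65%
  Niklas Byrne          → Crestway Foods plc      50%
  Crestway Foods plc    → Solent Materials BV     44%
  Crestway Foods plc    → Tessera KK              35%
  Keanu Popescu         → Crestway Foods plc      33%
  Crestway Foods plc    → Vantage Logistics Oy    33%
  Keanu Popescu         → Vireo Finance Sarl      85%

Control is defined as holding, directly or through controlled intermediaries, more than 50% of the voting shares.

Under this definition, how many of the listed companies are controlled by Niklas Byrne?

Niklas holds 59% of Stratus, so Niklas controls Stratus.
Niklas and Stratus together hold 44% + 20% = 64% of Cobalt, so Niklas controls Cobalt.
No other company's threshold is met.
Niklas controls 2 companies.

2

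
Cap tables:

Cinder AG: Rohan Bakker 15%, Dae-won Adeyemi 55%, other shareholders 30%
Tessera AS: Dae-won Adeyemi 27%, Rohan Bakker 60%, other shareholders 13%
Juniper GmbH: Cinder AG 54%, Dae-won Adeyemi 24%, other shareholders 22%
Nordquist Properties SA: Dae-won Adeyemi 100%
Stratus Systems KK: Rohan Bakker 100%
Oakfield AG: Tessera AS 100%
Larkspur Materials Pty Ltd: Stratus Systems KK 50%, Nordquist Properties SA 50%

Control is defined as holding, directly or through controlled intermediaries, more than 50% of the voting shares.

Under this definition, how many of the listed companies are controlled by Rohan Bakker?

Rohan holds 60% of Tessera, so Rohan controls Tessera.
Rohan holds 100% of Stratus, so Rohan controls Stratus.
Tessera holds 100% of Oakfield, so Rohan controls Oakfield.
No other company's threshold is met.
Rohan controls 3 companies.

3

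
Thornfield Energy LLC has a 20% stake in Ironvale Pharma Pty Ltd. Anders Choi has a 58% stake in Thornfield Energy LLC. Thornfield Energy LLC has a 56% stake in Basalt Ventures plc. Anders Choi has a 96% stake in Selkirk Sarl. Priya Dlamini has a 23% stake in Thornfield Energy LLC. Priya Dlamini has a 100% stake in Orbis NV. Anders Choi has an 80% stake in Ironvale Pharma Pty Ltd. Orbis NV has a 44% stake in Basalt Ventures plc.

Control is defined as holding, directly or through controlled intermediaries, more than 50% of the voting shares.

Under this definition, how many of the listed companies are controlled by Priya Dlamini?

Priya holds 100% of Orbis, so Priya controls Orbis.
No other company's threshold is met.
Priya controls 1 company.

1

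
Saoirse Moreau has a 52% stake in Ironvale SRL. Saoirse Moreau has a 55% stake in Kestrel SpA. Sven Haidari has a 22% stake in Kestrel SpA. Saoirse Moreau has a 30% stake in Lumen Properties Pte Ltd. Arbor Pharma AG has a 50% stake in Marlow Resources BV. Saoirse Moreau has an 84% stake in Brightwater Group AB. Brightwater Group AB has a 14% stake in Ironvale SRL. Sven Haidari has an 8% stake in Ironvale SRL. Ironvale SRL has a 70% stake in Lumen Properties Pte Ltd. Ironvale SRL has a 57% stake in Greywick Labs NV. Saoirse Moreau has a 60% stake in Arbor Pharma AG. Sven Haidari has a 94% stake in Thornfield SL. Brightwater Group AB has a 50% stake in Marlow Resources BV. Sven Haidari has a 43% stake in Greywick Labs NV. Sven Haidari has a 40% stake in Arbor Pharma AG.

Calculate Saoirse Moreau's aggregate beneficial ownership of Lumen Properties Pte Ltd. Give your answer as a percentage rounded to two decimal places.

Saoirse reaches Lumen along 3 paths.
Direct stake: 30% = 30%.
Via Ironvale: 52% × 70% = 36.4%.
Via Brightwater → Ironvale: 84% × 14% × 70% = 8.232%.
Total: 30% + 36.4% + 8.232% = 74.632%.
Rounded: 74.63%.

74.63%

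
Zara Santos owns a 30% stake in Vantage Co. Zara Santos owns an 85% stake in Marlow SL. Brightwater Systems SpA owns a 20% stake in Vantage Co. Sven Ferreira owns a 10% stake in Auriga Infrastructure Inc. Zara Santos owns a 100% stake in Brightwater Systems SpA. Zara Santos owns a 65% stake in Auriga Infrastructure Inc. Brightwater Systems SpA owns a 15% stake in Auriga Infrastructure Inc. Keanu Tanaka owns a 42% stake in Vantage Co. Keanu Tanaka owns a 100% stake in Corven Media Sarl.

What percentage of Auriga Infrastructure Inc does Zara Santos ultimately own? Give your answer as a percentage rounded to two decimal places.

Zara reaches Auriga along 2 paths.
Direct stake: 65% = 65%.
Via Brightwater: 100% × 15% = 15%.
Total: 65% + 15% = 80%.
Rounded: 80.00%.

80.00%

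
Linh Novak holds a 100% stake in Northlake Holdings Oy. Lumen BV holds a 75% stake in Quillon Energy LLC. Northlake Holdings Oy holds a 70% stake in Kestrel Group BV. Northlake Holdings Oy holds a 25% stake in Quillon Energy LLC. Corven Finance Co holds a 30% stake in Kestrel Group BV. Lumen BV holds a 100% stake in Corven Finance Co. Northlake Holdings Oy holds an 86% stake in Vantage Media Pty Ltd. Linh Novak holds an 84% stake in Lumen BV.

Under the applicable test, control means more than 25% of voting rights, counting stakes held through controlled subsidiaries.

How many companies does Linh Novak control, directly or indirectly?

6

Linh holds 84% of Lumen, so Linh controls Lumen.
Linh holds 100% of Northlake, so Linh controls Northlake.
Lumen holds 100% of Corven, so Linh controls Corven.
Northlake and Lumen together hold 25% + 75% = 100% of Quillon, so Linh controls Quillon.
Corven and Northlake together hold 30% + 70% = 100% of Kestrel, so Linh controls Kestrel.
Northlake holds 86% of Vantage, so Linh controls Vantage.
Linh controls 6 companies.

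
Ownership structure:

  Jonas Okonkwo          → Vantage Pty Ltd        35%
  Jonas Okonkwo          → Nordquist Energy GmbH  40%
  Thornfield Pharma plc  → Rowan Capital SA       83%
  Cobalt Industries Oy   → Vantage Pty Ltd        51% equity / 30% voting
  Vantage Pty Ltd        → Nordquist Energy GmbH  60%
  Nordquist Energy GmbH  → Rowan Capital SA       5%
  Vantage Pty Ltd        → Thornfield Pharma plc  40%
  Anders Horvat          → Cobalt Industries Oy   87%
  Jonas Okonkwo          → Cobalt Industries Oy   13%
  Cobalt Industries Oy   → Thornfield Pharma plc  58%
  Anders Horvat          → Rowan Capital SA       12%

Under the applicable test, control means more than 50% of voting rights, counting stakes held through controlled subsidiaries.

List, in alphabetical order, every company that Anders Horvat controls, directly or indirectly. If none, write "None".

Anders holds 87% of Cobalt, so Anders controls Cobalt.
Cobalt holds 58% of Thornfield, so Anders controls Thornfield.
Thornfield and Anders together hold 83% + 12% = 95% of Rowan, so Anders controls Rowan.
No other company's threshold is met.

Cobalt Industries Oy, Rowan Capital SA, Thornfield Pharma plc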